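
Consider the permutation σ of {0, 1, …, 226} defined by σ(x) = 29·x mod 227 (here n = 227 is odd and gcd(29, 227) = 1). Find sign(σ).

+1

Start at x=101: 101 → 205 → 43 → 112 → 70 → 214 → 77 → … (one orbit).
3 cycles of lengths [113, 113, 1].
n − c = 227 − 3 = 224; sign = (−1)^224 = +1.
Zolotarev: (29|227) = +1, matching the cycle-count sign.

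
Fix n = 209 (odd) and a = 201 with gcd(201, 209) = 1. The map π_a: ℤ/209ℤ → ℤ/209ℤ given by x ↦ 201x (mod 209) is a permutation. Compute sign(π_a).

+1

Start at x=102: 102 → 20 → 49 → 26 → 1 → 201 → 64 → … (one orbit).
Decompose π into cycles: lengths [15, 15, 15, 15, 15, 15, 15, 15, 15, 15, 15, 15, 5, 5, 3, 3, 3, 3, 3, 3, 1] (21 cycles, including the fixed point 0).
With 21 cycles on 209 points, sign = (−1)^{209−21} = +1.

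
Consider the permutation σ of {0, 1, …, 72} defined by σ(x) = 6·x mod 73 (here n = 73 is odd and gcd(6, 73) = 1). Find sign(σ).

Orbit of 69 under x↦6x: [69, 49, 2, 12, 72, 67, 37]… (length divides ord_73(6)).
3 cycles of lengths [36, 36, 1].
sign(π) = (−1)^{n − #cycles} = (−1)^{73−3} = (−1)^70 = +1.
Check: (6/73) = +1 by Zolotarev.

+1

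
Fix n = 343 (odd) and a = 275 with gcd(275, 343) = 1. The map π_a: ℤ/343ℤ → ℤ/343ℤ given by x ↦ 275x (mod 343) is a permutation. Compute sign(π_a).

+1

Orbit of 214 under x↦275x: [214, 197, 324, 263, 295, 177, 312]… (length divides ord_343(275)).
Decompose π into cycles: lengths [21, 21, 21, 21, 21, 21, 21, 21, 21, 21, 21, 21, 21, 21, 3, 3, 3, 3, 3, 3, 3, 3, 3, 3, 3, 3, 3, 3, 3, 3, 1] (31 cycles, including the fixed point 0).
With 31 cycles on 343 points, sign = (−1)^{343−31} = +1.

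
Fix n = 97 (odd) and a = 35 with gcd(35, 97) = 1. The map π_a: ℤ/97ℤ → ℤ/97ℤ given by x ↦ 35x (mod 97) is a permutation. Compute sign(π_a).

Start at x=61: 61 → 1 → 35 → 61 (one orbit).
Decompose π into cycles: lengths [3, 3, 3, 3, 3, 3, 3, 3, 3, 3, 3, 3, 3, 3, 3, 3, 3, 3, 3, 3, 3, 3, 3, 3, 3, 3, 3, 3, 3, 3, 3, 3, 1] (33 cycles, including the fixed point 0).
97 − 33 = 64 transpositions; sign(π) = (−1)^64 = +1.
Via Zolotarev, sign(π_{35}) = (35|97) = +1.

+1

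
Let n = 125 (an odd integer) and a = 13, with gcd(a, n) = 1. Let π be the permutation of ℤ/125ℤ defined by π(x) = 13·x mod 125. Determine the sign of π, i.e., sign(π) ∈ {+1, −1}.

-1

Start at x=18: 18 → 109 → 42 → 46 → 98 → 24 → 62 → … (one orbit).
4 cycles of lengths [100, 20, 4, 1].
4 cycles on 125: each ℓ→(−1)^(ℓ−1), product (−1)^121 = -1.
(13|125)_J = -1 (Zolotarev's lemma cross-check).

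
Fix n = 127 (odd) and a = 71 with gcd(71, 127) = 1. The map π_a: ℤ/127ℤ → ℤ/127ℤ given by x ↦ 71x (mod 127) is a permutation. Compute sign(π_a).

Start at x=11: 11 → 19 → 79 → 21 → 94 → 70 → 17 → … (one orbit).
The orbit structure of x ↦ 71x mod 127: 3 orbits of sizes [63, 63, 1].
n − c = 127 − 3 = 124; sign = (−1)^124 = +1.

+1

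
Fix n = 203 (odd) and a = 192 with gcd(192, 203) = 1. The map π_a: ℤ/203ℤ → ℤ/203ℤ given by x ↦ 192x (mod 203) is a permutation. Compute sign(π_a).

Trace 47: π^k(47) = [47, 92, 3, 170, 160, 67, 75] for k=0..6.
Decompose π into cycles: lengths [84, 84, 28, 6, 1] (5 cycles, including the fixed point 0).
5 cycles on 203: each ℓ→(−1)^(ℓ−1), product (−1)^198 = +1.
The Jacobi symbol (192|203) = +1 (Zolotarev) agrees.

+1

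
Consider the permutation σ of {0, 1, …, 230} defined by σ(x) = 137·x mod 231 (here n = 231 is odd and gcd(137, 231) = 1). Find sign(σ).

-1

Start at x=1: 1 → 137 → 58 → 92 → 130 → 23 → 148 → … (one orbit).
The orbit structure of x ↦ 137x mod 231: 18 orbits of sizes [30, 30, 30, 30, 15, 15, 15, 15, 10, 10, 6, 6, 5, 5, 3, 3, 2, 1].
18 cycles on 231: each ℓ→(−1)^(ℓ−1), product (−1)^213 = -1.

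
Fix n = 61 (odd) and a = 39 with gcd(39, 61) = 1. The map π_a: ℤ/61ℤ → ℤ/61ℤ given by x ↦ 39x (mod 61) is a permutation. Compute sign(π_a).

+1

Orbit of 3 under x↦39x: [3, 56, 49, 20, 48, 42, 52]… (length divides ord_61(39)).
Cycle lengths of π_39 on ℤ/61ℤ: [30, 30, 1]; 3 cycles in total.
3 cycles on 61: each ℓ→(−1)^(ℓ−1), product (−1)^58 = +1.
(39|61)_J = +1 (Zolotarev's lemma cross-check).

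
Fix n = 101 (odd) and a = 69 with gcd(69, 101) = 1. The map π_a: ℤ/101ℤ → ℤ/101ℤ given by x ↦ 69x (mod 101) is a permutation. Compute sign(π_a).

Trace 57: π^k(57) = [57, 95, 91, 17, 62, 36, 60] for k=0..6.
Cycle type of π: 20×5 + 1; total 6 cycles.
sign(π) = (−1)^{n − #cycles} = (−1)^{101−6} = (−1)^95 = -1.

-1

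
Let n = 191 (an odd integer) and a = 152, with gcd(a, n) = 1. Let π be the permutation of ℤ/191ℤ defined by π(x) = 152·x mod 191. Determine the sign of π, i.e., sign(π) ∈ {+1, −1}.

Trace 82: π^k(82) = [82, 49, 190, 39, 7, 109, 142] for k=0..6.
π_152 has 20 disjoint cycles with lengths [10, 10, 10, 10, 10, 10, 10, 10, 10, 10, 10, 10, 10, 10, 10, 10, 10, 10, 10, 1] on {0,…,190}.
With 20 cycles on 191 points, sign = (−1)^{191−20} = -1.

-1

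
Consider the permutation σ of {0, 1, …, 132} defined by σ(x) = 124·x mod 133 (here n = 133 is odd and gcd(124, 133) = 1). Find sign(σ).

+1

Start at x=3: 3 → 106 → 110 → 74 → 132 → 9 → 52 → … (one orbit).
The orbit structure of x ↦ 124x mod 133: 9 orbits of sizes [18, 18, 18, 18, 18, 18, 18, 6, 1].
n − c = 133 − 9 = 124; sign = (−1)^124 = +1.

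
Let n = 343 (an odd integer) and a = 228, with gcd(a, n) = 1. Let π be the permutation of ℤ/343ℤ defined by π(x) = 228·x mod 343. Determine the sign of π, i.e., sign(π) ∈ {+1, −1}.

Start at x=239: 239 → 298 → 30 → 323 → 242 → 296 → 260 → … (one orbit).
Cycle lengths of π_228 on ℤ/343ℤ: [147, 147, 21, 21, 3, 3, 1]; 7 cycles in total.
sign(π) = (−1)^{n − #cycles} = (−1)^{343−7} = (−1)^336 = +1.

+1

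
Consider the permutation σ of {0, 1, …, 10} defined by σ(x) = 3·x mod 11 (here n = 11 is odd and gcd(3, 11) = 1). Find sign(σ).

Trace 9: π^k(9) = [9, 5, 4, 1, 3] for k=0..4.
Cycle type of π: 5×2 + 1; total 3 cycles.
11 − 3 = 8 transpositions; sign(π) = (−1)^8 = +1.

+1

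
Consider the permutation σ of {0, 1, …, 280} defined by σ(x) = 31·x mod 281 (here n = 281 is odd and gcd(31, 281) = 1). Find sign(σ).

Orbit of 167 under x↦31x: [167, 119, 36, 273, 33, 180, 241]… (length divides ord_281(31)).
3 cycles of lengths [140, 140, 1].
281 − 3 = 278 transpositions; sign(π) = (−1)^278 = +1.

+1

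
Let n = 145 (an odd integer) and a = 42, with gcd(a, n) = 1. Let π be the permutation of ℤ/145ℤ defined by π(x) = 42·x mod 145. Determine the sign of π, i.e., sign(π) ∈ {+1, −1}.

Start at x=93: 93 → 136 → 57 → 74 → 63 → 36 → 62 → … (one orbit).
The orbit structure of x ↦ 42x mod 145: 8 orbits of sizes [28, 28, 28, 28, 14, 14, 4, 1].
With 8 cycles on 145 points, sign = (−1)^{145−8} = -1.
The Jacobi symbol (42|145) = -1 (Zolotarev) agrees.

-1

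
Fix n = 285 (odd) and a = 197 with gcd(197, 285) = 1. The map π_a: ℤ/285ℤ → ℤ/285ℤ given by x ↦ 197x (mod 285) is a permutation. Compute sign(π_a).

+1

Start at x=77: 77 → 64 → 68 → 1 → 197 → 49 → 248 → … (one orbit).
35 cycles of lengths [12, 12, 12, 12, 12, 12, 12, 12, 12, 12, 12, 12, 12, 12, 12, 12, 12, 12, 6, 6, 6, 6, 6, 6, 4, 4, 4, 3, 3, 3, 3, 3, 3, 2, 1].
35 cycles on 285: each ℓ→(−1)^(ℓ−1), product (−1)^250 = +1.
Zolotarev: (197|285) = +1, matching the cycle-count sign.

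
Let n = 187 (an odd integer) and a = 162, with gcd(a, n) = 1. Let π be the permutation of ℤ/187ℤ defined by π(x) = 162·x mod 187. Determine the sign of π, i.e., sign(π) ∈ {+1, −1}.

Orbit of 16 under x↦162x: [16, 161, 89, 19, 86, 94, 81]… (length divides ord_187(162)).
Decompose π into cycles: lengths [40, 40, 40, 40, 10, 8, 8, 1] (8 cycles, including the fixed point 0).
187 − 8 = 179 transpositions; sign(π) = (−1)^179 = -1.
(162|187)_J = -1 (Zolotarev's lemma cross-check).

-1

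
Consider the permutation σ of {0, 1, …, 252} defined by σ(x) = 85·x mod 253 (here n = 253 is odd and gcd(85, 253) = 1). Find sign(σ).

-1

Start at x=104: 104 → 238 → 243 → 162 → 108 → 72 → 48 → … (one orbit).
6 cycles of lengths [110, 110, 11, 11, 10, 1].
6 cycles on 253: each ℓ→(−1)^(ℓ−1), product (−1)^247 = -1.
Via Zolotarev, sign(π_{85}) = (85|253) = -1.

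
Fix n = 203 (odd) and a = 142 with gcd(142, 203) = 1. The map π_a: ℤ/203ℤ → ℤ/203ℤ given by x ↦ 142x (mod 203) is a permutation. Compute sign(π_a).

-1

Orbit of 141 under x↦142x: [141, 128, 109, 50, 198, 102, 71]… (length divides ord_203(142)).
6 cycles of lengths [84, 84, 28, 3, 3, 1].
Σ(ℓ_i−1) = 203−6 = 197; sign = (−1)^197 = -1.
The Jacobi symbol (142|203) = -1 (Zolotarev) agrees.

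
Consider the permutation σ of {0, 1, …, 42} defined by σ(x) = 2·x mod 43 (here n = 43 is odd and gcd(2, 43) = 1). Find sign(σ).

Orbit of 39 under x↦2x: [39, 35, 27, 11, 22, 1, 2]… (length divides ord_43(2)).
Cycle lengths of π_2 on ℤ/43ℤ: [14, 14, 14, 1]; 4 cycles in total.
With 4 cycles on 43 points, sign = (−1)^{43−4} = -1.
Via Zolotarev, sign(π_{2}) = (2|43) = -1.

-1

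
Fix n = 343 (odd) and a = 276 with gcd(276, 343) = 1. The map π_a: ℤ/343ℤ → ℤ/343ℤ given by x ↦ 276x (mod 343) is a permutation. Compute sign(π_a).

-1

Orbit of 246 under x↦276x: [246, 325, 177, 146, 165, 264, 148]… (length divides ord_343(276)).
Decompose π into cycles: lengths [42, 42, 42, 42, 42, 42, 42, 6, 6, 6, 6, 6, 6, 6, 6, 1] (16 cycles, including the fixed point 0).
Σ(ℓ_i−1) = 343−16 = 327; sign = (−1)^327 = -1.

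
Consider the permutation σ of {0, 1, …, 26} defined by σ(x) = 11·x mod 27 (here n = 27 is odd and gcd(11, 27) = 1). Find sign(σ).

Trace 19: π^k(19) = [19, 20, 4, 17, 25, 5, 1] for k=0..6.
The orbit structure of x ↦ 11x mod 27: 4 orbits of sizes [18, 6, 2, 1].
Σ(ℓ_i−1) = 27−4 = 23; sign = (−1)^23 = -1.
Zolotarev: (11|27) = -1, matching the cycle-count sign.

-1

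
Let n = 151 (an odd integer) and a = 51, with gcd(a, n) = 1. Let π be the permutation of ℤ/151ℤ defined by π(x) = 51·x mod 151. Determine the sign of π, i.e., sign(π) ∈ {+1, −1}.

-1

Orbit of 142 under x↦51x: [142, 145, 147, 98, 15, 10, 57]… (length divides ord_151(51)).
Decompose π into cycles: lengths [150, 1] (2 cycles, including the fixed point 0).
151 − 2 = 149 transpositions; sign(π) = (−1)^149 = -1.
(51|151)_J = -1 (Zolotarev's lemma cross-check).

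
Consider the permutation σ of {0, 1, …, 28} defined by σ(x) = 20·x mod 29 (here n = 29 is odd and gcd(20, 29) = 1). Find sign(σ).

Trace 25: π^k(25) = [25, 7, 24, 16, 1, 20, 23] for k=0..6.
π_20 has 5 disjoint cycles with lengths [7, 7, 7, 7, 1] on {0,…,28}.
29 − 5 = 24 transpositions; sign(π) = (−1)^24 = +1.
The Jacobi symbol (20|29) = +1 (Zolotarev) agrees.

+1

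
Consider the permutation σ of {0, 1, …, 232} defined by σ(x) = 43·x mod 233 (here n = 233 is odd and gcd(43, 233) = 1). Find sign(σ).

Trace 175: π^k(175) = [175, 69, 171, 130, 231, 147, 30] for k=0..6.
Cycle type of π: 232 + 1; total 2 cycles.
233 − 2 = 231 transpositions; sign(π) = (−1)^231 = -1.
The Jacobi symbol (43|233) = -1 (Zolotarev) agrees.

-1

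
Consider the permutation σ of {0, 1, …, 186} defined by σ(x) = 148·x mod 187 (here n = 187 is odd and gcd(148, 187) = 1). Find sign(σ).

Orbit of 103 under x↦148x: [103, 97, 144, 181, 47, 37, 53]… (length divides ord_187(148)).
Cycle type of π: 80×2 + 16 + 5×2 + 1; total 6 cycles.
Σ(ℓ_i−1) = 187−6 = 181; sign = (−1)^181 = -1.
The Jacobi symbol (148|187) = -1 (Zolotarev) agrees.

-1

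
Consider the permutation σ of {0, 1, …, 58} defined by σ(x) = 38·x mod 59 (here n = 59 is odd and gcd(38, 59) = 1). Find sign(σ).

-1

Start at x=22: 22 → 10 → 26 → 44 → 20 → 52 → 29 → … (one orbit).
2 cycles of lengths [58, 1].
2 cycles on 59: each ℓ→(−1)^(ℓ−1), product (−1)^57 = -1.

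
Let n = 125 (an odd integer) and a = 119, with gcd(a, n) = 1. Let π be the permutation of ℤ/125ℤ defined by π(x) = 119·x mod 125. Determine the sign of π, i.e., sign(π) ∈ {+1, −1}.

+1

Start at x=96: 96 → 49 → 81 → 14 → 41 → 4 → 101 → … (one orbit).
Decompose π into cycles: lengths [50, 50, 10, 10, 2, 2, 1] (7 cycles, including the fixed point 0).
sign(π) = (−1)^{n − #cycles} = (−1)^{125−7} = (−1)^118 = +1.
Check: (119/125) = +1 by Zolotarev.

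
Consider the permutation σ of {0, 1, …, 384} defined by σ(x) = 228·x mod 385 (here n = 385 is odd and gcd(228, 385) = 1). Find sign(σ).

+1

Trace 191: π^k(191) = [191, 43, 179, 2, 71, 18, 254] for k=0..6.
Cycle lengths of π_228 on ℤ/385ℤ: [60, 60, 60, 60, 30, 30, 20, 20, 12, 12, 10, 4, 3, 3, 1]; 15 cycles in total.
385 − 15 = 370 transpositions; sign(π) = (−1)^370 = +1.
Check: (228/385) = +1 by Zolotarev.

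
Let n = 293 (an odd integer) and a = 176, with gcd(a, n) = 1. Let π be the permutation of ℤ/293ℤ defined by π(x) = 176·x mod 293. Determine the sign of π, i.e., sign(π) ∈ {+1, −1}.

-1

Orbit of 57 under x↦176x: [57, 70, 14, 120, 24, 122, 83]… (length divides ord_293(176)).
Cycle lengths of π_176 on ℤ/293ℤ: [292, 1]; 2 cycles in total.
With 2 cycles on 293 points, sign = (−1)^{293−2} = -1.
The Jacobi symbol (176|293) = -1 (Zolotarev) agrees.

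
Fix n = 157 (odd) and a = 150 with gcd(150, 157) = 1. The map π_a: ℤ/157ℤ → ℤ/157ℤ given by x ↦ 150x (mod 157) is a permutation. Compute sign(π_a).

-1

Trace 153: π^k(153) = [153, 28, 118, 116, 130, 32, 90] for k=0..6.
The orbit structure of x ↦ 150x mod 157: 4 orbits of sizes [52, 52, 52, 1].
157 − 4 = 153 transpositions; sign(π) = (−1)^153 = -1.
Check: (150/157) = -1 by Zolotarev.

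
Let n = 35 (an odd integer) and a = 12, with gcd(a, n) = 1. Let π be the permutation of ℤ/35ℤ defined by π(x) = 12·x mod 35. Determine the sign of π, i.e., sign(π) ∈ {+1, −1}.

Orbit of 9 under x↦12x: [9, 3, 1, 12, 4, 13, 16]… (length divides ord_35(12)).
The orbit structure of x ↦ 12x mod 35: 5 orbits of sizes [12, 12, 6, 4, 1].
Σ(ℓ_i−1) = 35−5 = 30; sign = (−1)^30 = +1.

+1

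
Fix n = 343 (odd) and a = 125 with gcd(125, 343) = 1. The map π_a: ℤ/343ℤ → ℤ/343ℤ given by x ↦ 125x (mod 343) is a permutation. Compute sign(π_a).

Start at x=330: 330 → 90 → 274 → 293 → 267 → 104 → 309 → … (one orbit).
Cycle type of π: 98×3 + 14×3 + 2×3 + 1; total 10 cycles.
10 cycles on 343: each ℓ→(−1)^(ℓ−1), product (−1)^333 = -1.
Via Zolotarev, sign(π_{125}) = (125|343) = -1.

-1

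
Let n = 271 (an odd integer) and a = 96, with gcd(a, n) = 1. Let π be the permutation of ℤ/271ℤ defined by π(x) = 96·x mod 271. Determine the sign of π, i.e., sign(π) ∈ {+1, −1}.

Orbit of 182 under x↦96x: [182, 128, 93, 256, 186, 241, 101]… (length divides ord_271(96)).
The orbit structure of x ↦ 96x mod 271: 2 orbits of sizes [270, 1].
271 − 2 = 269 transpositions; sign(π) = (−1)^269 = -1.

-1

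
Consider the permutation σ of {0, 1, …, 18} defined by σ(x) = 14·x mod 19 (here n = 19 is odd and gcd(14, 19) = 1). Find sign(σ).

Orbit of 2 under x↦14x: [2, 9, 12, 16, 15, 1, 14]… (length divides ord_19(14)).
Cycle lengths of π_14 on ℤ/19ℤ: [18, 1]; 2 cycles in total.
19 − 2 = 17 transpositions; sign(π) = (−1)^17 = -1.
Via Zolotarev, sign(π_{14}) = (14|19) = -1.

-1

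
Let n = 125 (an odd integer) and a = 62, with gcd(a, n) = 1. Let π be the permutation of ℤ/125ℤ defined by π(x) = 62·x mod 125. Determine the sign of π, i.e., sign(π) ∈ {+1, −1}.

-1

Orbit of 12 under x↦62x: [12, 119, 3, 61, 32, 109, 8]… (length divides ord_125(62)).
The orbit structure of x ↦ 62x mod 125: 4 orbits of sizes [100, 20, 4, 1].
4 cycles on 125: each ℓ→(−1)^(ℓ−1), product (−1)^121 = -1.
Zolotarev: (62|125) = -1, matching the cycle-count sign.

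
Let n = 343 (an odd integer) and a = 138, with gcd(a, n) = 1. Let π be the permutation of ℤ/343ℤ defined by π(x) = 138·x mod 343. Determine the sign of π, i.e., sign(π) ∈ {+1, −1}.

Trace 165: π^k(165) = [165, 132, 37, 304, 106, 222, 109] for k=0..6.
Cycle lengths of π_138 on ℤ/343ℤ: [294, 42, 6, 1]; 4 cycles in total.
343 − 4 = 339 transpositions; sign(π) = (−1)^339 = -1.
Zolotarev: (138|343) = -1, matching the cycle-count sign.

-1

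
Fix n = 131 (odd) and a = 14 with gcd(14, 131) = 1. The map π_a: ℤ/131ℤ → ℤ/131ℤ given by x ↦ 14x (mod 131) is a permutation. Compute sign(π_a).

-1

Trace 111: π^k(111) = [111, 113, 10, 9, 126, 61, 68] for k=0..6.
Decompose π into cycles: lengths [130, 1] (2 cycles, including the fixed point 0).
With 2 cycles on 131 points, sign = (−1)^{131−2} = -1.
(14|131)_J = -1 (Zolotarev's lemma cross-check).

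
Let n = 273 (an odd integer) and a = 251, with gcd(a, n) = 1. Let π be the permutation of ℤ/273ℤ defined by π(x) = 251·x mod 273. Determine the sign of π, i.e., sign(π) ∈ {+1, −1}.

+1

Trace 251: π^k(251) = [251, 211, 272, 22, 62, 1] for k=0..5.
Decompose π into cycles: lengths [6, 6, 6, 6, 6, 6, 6, 6, 6, 6, 6, 6, 6, 6, 6, 6, 6, 6, 6, 6, 6, 6, 6, 6, 6, 6, 6, 6, 6, 6, 6, 6, 6, 6, 6, 6, 6, 6, 6, 6, 6, 6, 2, 2, 2, 2, 2, 2, 2, 2, 2, 2, 1] (53 cycles, including the fixed point 0).
Σ(ℓ_i−1) = 273−53 = 220; sign = (−1)^220 = +1.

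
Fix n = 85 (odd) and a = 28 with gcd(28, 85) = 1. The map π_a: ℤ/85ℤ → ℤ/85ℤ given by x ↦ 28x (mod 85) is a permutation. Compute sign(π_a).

+1

Start at x=19: 19 → 22 → 21 → 78 → 59 → 37 → 16 → … (one orbit).
Cycle lengths of π_28 on ℤ/85ℤ: [16, 16, 16, 16, 16, 4, 1]; 7 cycles in total.
Σ(ℓ_i−1) = 85−7 = 78; sign = (−1)^78 = +1.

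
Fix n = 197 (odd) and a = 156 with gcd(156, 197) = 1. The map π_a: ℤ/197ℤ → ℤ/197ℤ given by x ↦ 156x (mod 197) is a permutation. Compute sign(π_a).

+1

Trace 172: π^k(172) = [172, 40, 133, 63, 175, 114, 54] for k=0..6.
π_156 has 5 disjoint cycles with lengths [49, 49, 49, 49, 1] on {0,…,196}.
Σ(ℓ_i−1) = 197−5 = 192; sign = (−1)^192 = +1.
Zolotarev: (156|197) = +1, matching the cycle-count sign.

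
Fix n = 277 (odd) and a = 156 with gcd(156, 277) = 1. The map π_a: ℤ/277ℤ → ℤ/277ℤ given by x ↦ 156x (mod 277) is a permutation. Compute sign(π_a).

Start at x=230: 230 → 147 → 218 → 214 → 144 → 27 → 57 → … (one orbit).
π_156 has 5 disjoint cycles with lengths [69, 69, 69, 69, 1] on {0,…,276}.
Σ(ℓ_i−1) = 277−5 = 272; sign = (−1)^272 = +1.
Via Zolotarev, sign(π_{156}) = (156|277) = +1.

+1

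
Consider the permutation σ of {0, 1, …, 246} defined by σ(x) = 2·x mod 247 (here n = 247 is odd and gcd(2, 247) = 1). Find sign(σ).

Trace 2: π^k(2) = [2, 4, 8, 16, 32, 64, 128] for k=0..6.
Cycle type of π: 36×6 + 18 + 12 + 1; total 9 cycles.
9 cycles on 247: each ℓ→(−1)^(ℓ−1), product (−1)^238 = +1.

+1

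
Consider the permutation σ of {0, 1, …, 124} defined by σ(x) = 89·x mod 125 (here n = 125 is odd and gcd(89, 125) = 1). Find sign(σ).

Orbit of 91 under x↦89x: [91, 99, 61, 54, 56, 109, 76]… (length divides ord_125(89)).
π_89 has 7 disjoint cycles with lengths [50, 50, 10, 10, 2, 2, 1] on {0,…,124}.
With 7 cycles on 125 points, sign = (−1)^{125−7} = +1.
Check: (89/125) = +1 by Zolotarev.

+1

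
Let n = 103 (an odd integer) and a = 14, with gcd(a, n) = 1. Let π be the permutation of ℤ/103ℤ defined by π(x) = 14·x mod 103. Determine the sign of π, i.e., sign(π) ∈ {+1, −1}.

Trace 100: π^k(100) = [100, 61, 30, 8, 9, 23, 13] for k=0..6.
7 cycles of lengths [17, 17, 17, 17, 17, 17, 1].
n − c = 103 − 7 = 96; sign = (−1)^96 = +1.

+1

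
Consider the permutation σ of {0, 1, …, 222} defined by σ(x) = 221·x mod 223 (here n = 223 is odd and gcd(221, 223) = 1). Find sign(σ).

Orbit of 64 under x↦221x: [64, 95, 33, 157, 132, 182, 82]… (length divides ord_223(221)).
Decompose π into cycles: lengths [74, 74, 74, 1] (4 cycles, including the fixed point 0).
Σ(ℓ_i−1) = 223−4 = 219; sign = (−1)^219 = -1.

-1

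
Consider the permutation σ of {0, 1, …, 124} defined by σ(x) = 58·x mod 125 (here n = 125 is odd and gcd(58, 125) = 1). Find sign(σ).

-1

Trace 49: π^k(49) = [49, 92, 86, 113, 54, 7, 31] for k=0..6.
The orbit structure of x ↦ 58x mod 125: 4 orbits of sizes [100, 20, 4, 1].
With 4 cycles on 125 points, sign = (−1)^{125−4} = -1.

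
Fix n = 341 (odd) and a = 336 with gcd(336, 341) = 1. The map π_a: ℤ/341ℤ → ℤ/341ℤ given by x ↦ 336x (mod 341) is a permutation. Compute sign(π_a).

Trace 191: π^k(191) = [191, 68, 1, 336, 25, 216, 284] for k=0..6.
Cycle lengths of π_336 on ℤ/341ℤ: [30, 30, 30, 30, 30, 30, 30, 30, 30, 30, 10, 6, 6, 6, 6, 6, 1]; 17 cycles in total.
17 cycles on 341: each ℓ→(−1)^(ℓ−1), product (−1)^324 = +1.
(336|341)_J = +1 (Zolotarev's lemma cross-check).

+1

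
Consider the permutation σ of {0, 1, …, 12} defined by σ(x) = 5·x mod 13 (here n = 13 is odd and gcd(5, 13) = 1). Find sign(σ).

Orbit of 8 under x↦5x: [8, 1, 5, 12]… (length divides ord_13(5)).
Cycle type of π: 4×3 + 1; total 4 cycles.
Σ(ℓ_i−1) = 13−4 = 9; sign = (−1)^9 = -1.

-1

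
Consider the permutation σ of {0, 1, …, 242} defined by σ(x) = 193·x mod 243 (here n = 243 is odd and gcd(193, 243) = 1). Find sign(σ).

+1

Trace 190: π^k(190) = [190, 220, 178, 91, 67, 52, 73] for k=0..6.
Cycle lengths of π_193 on ℤ/243ℤ: [81, 81, 27, 27, 9, 9, 3, 3, 1, 1, 1]; 11 cycles in total.
243 − 11 = 232 transpositions; sign(π) = (−1)^232 = +1.
The Jacobi symbol (193|243) = +1 (Zolotarev) agrees.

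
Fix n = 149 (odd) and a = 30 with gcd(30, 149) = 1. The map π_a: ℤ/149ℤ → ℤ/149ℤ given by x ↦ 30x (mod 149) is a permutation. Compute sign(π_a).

+1

Orbit of 6 under x↦30x: [6, 31, 36, 37, 67, 73, 104]… (length divides ord_149(30)).
Decompose π into cycles: lengths [37, 37, 37, 37, 1] (5 cycles, including the fixed point 0).
With 5 cycles on 149 points, sign = (−1)^{149−5} = +1.
Check: (30/149) = +1 by Zolotarev.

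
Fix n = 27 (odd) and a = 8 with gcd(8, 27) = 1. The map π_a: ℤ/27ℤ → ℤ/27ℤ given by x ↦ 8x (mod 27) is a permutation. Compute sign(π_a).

-1

Trace 19: π^k(19) = [19, 17, 1, 8, 10, 26] for k=0..5.
π_8 has 8 disjoint cycles with lengths [6, 6, 6, 2, 2, 2, 2, 1] on {0,…,26}.
8 cycles on 27: each ℓ→(−1)^(ℓ−1), product (−1)^19 = -1.
Via Zolotarev, sign(π_{8}) = (8|27) = -1.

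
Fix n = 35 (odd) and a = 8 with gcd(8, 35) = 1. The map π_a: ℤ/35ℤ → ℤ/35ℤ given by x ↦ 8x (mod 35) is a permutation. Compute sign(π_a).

-1

Trace 8: π^k(8) = [8, 29, 22, 1] for k=0..3.
14 cycles of lengths [4, 4, 4, 4, 4, 4, 4, 1, 1, 1, 1, 1, 1, 1].
sign(π) = (−1)^{n − #cycles} = (−1)^{35−14} = (−1)^21 = -1.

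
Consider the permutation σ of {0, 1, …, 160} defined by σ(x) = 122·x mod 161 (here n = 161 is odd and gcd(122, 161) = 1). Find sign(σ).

+1

Start at x=156: 156 → 34 → 123 → 33 → 1 → 122 → 72 → … (one orbit).
5 cycles of lengths [66, 66, 22, 6, 1].
With 5 cycles on 161 points, sign = (−1)^{161−5} = +1.
(122|161)_J = +1 (Zolotarev's lemma cross-check).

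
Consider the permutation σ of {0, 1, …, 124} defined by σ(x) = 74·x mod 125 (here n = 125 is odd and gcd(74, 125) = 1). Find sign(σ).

Trace 124: π^k(124) = [124, 51, 24, 26, 49, 1, 74] for k=0..6.
π_74 has 23 disjoint cycles with lengths [10, 10, 10, 10, 10, 10, 10, 10, 10, 10, 2, 2, 2, 2, 2, 2, 2, 2, 2, 2, 2, 2, 1] on {0,…,124}.
sign(π) = (−1)^{n − #cycles} = (−1)^{125−23} = (−1)^102 = +1.
Via Zolotarev, sign(π_{74}) = (74|125) = +1.

+1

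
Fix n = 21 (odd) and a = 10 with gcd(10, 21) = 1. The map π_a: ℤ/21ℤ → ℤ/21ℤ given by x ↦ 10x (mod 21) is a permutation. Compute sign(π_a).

Trace 19: π^k(19) = [19, 1, 10, 16, 13, 4] for k=0..5.
Cycle lengths of π_10 on ℤ/21ℤ: [6, 6, 6, 1, 1, 1]; 6 cycles in total.
n − c = 21 − 6 = 15; sign = (−1)^15 = -1.
Check: (10/21) = -1 by Zolotarev.

-1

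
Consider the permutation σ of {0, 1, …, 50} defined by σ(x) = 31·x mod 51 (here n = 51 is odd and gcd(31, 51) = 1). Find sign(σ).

Start at x=37: 37 → 25 → 10 → 4 → 22 → 19 → 28 → … (one orbit).
π_31 has 6 disjoint cycles with lengths [16, 16, 16, 1, 1, 1] on {0,…,50}.
n − c = 51 − 6 = 45; sign = (−1)^45 = -1.
Check: (31/51) = -1 by Zolotarev.

-1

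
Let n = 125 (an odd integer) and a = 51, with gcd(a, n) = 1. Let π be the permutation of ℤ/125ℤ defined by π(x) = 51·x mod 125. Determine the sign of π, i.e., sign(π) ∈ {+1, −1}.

Trace 76: π^k(76) = [76, 1, 51, 101, 26] for k=0..4.
Cycle lengths of π_51 on ℤ/125ℤ: [5, 5, 5, 5, 5, 5, 5, 5, 5, 5, 5, 5, 5, 5, 5, 5, 5, 5, 5, 5, 1, 1, 1, 1, 1, 1, 1, 1, 1, 1, 1, 1, 1, 1, 1, 1, 1, 1, 1, 1, 1, 1, 1, 1, 1]; 45 cycles in total.
With 45 cycles on 125 points, sign = (−1)^{125−45} = +1.
(51|125)_J = +1 (Zolotarev's lemma cross-check).

+1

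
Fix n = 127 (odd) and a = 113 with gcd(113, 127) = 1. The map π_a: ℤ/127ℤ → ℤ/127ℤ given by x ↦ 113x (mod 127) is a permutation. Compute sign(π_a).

Orbit of 99 under x↦113x: [99, 11, 100, 124, 42, 47, 104]… (length divides ord_127(113)).
Decompose π into cycles: lengths [63, 63, 1] (3 cycles, including the fixed point 0).
With 3 cycles on 127 points, sign = (−1)^{127−3} = +1.
Zolotarev: (113|127) = +1, matching the cycle-count sign.

+1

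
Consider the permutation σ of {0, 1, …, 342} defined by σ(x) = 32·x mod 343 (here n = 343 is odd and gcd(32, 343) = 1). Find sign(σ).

Orbit of 22 under x↦32x: [22, 18, 233, 253, 207, 107, 337]… (length divides ord_343(32)).
Cycle lengths of π_32 on ℤ/343ℤ: [147, 147, 21, 21, 3, 3, 1]; 7 cycles in total.
Σ(ℓ_i−1) = 343−7 = 336; sign = (−1)^336 = +1.

+1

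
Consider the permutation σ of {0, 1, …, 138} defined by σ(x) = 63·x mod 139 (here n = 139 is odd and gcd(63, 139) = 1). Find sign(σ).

+1

Trace 44: π^k(44) = [44, 131, 52, 79, 112, 106, 6] for k=0..6.
7 cycles of lengths [23, 23, 23, 23, 23, 23, 1].
139 − 7 = 132 transpositions; sign(π) = (−1)^132 = +1.
Via Zolotarev, sign(π_{63}) = (63|139) = +1.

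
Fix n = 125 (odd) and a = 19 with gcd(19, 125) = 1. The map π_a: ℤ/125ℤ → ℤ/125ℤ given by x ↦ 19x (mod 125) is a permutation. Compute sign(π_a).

+1

Trace 59: π^k(59) = [59, 121, 49, 56, 64, 91, 104] for k=0..6.
7 cycles of lengths [50, 50, 10, 10, 2, 2, 1].
With 7 cycles on 125 points, sign = (−1)^{125−7} = +1.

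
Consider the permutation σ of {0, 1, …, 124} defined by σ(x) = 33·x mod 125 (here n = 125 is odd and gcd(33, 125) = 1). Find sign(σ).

Orbit of 77 under x↦33x: [77, 41, 103, 24, 42, 11, 113]… (length divides ord_125(33)).
Cycle type of π: 100 + 20 + 4 + 1; total 4 cycles.
4 cycles on 125: each ℓ→(−1)^(ℓ−1), product (−1)^121 = -1.
(33|125)_J = -1 (Zolotarev's lemma cross-check).

-1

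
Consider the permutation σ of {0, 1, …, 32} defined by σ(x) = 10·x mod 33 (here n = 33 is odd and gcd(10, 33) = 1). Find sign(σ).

-1

Orbit of 1 under x↦10x: [1, 10]… (length divides ord_33(10)).
18 cycles of lengths [2, 2, 2, 2, 2, 2, 2, 2, 2, 2, 2, 2, 2, 2, 2, 1, 1, 1].
18 cycles on 33: each ℓ→(−1)^(ℓ−1), product (−1)^15 = -1.
The Jacobi symbol (10|33) = -1 (Zolotarev) agrees.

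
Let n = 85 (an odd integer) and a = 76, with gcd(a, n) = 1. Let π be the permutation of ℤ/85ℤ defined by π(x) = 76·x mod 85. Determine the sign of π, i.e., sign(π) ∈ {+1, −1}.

Trace 81: π^k(81) = [81, 36, 16, 26, 21, 66, 1] for k=0..6.
Cycle lengths of π_76 on ℤ/85ℤ: [8, 8, 8, 8, 8, 8, 8, 8, 8, 8, 1, 1, 1, 1, 1]; 15 cycles in total.
With 15 cycles on 85 points, sign = (−1)^{85−15} = +1.
Zolotarev: (76|85) = +1, matching the cycle-count sign.

+1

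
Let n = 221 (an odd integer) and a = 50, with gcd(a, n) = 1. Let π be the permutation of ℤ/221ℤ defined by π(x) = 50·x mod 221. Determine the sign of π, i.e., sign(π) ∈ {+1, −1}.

Orbit of 1 under x↦50x: [1, 50, 69, 135, 120, 33, 103]… (length divides ord_221(50)).
Cycle type of π: 12×17 + 2×8 + 1; total 26 cycles.
Σ(ℓ_i−1) = 221−26 = 195; sign = (−1)^195 = -1.

-1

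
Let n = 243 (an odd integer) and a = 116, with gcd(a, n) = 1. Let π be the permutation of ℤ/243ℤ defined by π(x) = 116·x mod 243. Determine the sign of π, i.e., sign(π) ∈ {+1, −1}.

Trace 145: π^k(145) = [145, 53, 73, 206, 82, 35, 172] for k=0..6.
14 cycles of lengths [54, 54, 54, 18, 18, 18, 6, 6, 6, 2, 2, 2, 2, 1].
14 cycles on 243: each ℓ→(−1)^(ℓ−1), product (−1)^229 = -1.
(116|243)_J = -1 (Zolotarev's lemma cross-check).

-1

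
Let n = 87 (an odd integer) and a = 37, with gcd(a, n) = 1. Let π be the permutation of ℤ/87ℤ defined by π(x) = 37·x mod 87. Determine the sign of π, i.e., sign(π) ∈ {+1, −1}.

-1

Trace 1: π^k(1) = [1, 37, 64, 19, 7, 85, 13] for k=0..6.
Decompose π into cycles: lengths [28, 28, 28, 1, 1, 1] (6 cycles, including the fixed point 0).
Σ(ℓ_i−1) = 87−6 = 81; sign = (−1)^81 = -1.
Zolotarev: (37|87) = -1, matching the cycle-count sign.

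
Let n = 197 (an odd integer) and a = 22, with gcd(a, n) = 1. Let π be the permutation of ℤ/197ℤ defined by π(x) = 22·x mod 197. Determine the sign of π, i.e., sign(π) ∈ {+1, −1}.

+1

Start at x=37: 37 → 26 → 178 → 173 → 63 → 7 → 154 → … (one orbit).
Cycle type of π: 98×2 + 1; total 3 cycles.
With 3 cycles on 197 points, sign = (−1)^{197−3} = +1.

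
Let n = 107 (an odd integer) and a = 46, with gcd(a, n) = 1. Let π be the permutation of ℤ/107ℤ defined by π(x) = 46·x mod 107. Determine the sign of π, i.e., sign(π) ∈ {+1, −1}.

Trace 94: π^k(94) = [94, 44, 98, 14, 2, 92, 59] for k=0..6.
Decompose π into cycles: lengths [106, 1] (2 cycles, including the fixed point 0).
Σ(ℓ_i−1) = 107−2 = 105; sign = (−1)^105 = -1.

-1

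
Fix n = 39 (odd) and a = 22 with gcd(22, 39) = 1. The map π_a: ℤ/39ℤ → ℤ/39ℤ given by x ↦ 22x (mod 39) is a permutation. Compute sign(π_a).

Trace 1: π^k(1) = [1, 22, 16] for k=0..2.
Decompose π into cycles: lengths [3, 3, 3, 3, 3, 3, 3, 3, 3, 3, 3, 3, 1, 1, 1] (15 cycles, including the fixed point 0).
Σ(ℓ_i−1) = 39−15 = 24; sign = (−1)^24 = +1.
Zolotarev: (22|39) = +1, matching the cycle-count sign.

+1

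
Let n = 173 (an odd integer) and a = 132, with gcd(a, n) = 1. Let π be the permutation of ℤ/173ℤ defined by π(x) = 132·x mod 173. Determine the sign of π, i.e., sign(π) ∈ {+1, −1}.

Trace 51: π^k(51) = [51, 158, 96, 43, 140, 142, 60] for k=0..6.
The orbit structure of x ↦ 132x mod 173: 5 orbits of sizes [43, 43, 43, 43, 1].
With 5 cycles on 173 points, sign = (−1)^{173−5} = +1.
Check: (132/173) = +1 by Zolotarev.

+1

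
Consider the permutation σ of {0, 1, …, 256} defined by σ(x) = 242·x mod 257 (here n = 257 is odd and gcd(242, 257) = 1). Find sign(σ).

+1

Start at x=193: 193 → 189 → 249 → 120 → 256 → 15 → 32 → … (one orbit).
The orbit structure of x ↦ 242x mod 257: 9 orbits of sizes [32, 32, 32, 32, 32, 32, 32, 32, 1].
9 cycles on 257: each ℓ→(−1)^(ℓ−1), product (−1)^248 = +1.
The Jacobi symbol (242|257) = +1 (Zolotarev) agrees.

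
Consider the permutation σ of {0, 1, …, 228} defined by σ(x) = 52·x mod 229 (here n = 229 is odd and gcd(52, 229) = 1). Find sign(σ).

Orbit of 168 under x↦52x: [168, 34, 165, 107, 68, 101, 214]… (length divides ord_229(52)).
4 cycles of lengths [76, 76, 76, 1].
n − c = 229 − 4 = 225; sign = (−1)^225 = -1.
Check: (52/229) = -1 by Zolotarev.

-1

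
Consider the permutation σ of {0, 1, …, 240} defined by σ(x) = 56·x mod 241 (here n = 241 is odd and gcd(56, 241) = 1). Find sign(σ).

Orbit of 64 under x↦56x: [64, 210, 192, 148, 94, 203, 41]… (length divides ord_241(56)).
π_56 has 2 disjoint cycles with lengths [240, 1] on {0,…,240}.
sign(π) = (−1)^{n − #cycles} = (−1)^{241−2} = (−1)^239 = -1.
(56|241)_J = -1 (Zolotarev's lemma cross-check).

-1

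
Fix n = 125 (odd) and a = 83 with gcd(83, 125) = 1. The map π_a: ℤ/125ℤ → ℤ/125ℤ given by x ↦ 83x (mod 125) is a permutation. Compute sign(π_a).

-1

Trace 124: π^k(124) = [124, 42, 111, 88, 54, 107, 6] for k=0..6.
Decompose π into cycles: lengths [100, 20, 4, 1] (4 cycles, including the fixed point 0).
With 4 cycles on 125 points, sign = (−1)^{125−4} = -1.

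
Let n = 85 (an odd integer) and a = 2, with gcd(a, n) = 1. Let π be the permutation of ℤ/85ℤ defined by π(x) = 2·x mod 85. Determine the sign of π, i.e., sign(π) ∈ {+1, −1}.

-1

Trace 43: π^k(43) = [43, 1, 2, 4, 8, 16, 32] for k=0..6.
Decompose π into cycles: lengths [8, 8, 8, 8, 8, 8, 8, 8, 8, 8, 4, 1] (12 cycles, including the fixed point 0).
With 12 cycles on 85 points, sign = (−1)^{85−12} = -1.
Check: (2/85) = -1 by Zolotarev.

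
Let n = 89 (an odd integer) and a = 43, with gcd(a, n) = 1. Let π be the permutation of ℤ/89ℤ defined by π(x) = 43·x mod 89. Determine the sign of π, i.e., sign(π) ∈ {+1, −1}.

-1

Trace 40: π^k(40) = [40, 29, 1, 43, 69, 30, 44] for k=0..6.
Decompose π into cycles: lengths [88, 1] (2 cycles, including the fixed point 0).
2 cycles on 89: each ℓ→(−1)^(ℓ−1), product (−1)^87 = -1.
Check: (43/89) = -1 by Zolotarev.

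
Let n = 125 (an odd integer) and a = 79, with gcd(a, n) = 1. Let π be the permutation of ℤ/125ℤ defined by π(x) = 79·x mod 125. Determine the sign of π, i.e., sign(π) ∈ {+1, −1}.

Start at x=56: 56 → 49 → 121 → 59 → 36 → 94 → 51 → … (one orbit).
The orbit structure of x ↦ 79x mod 125: 7 orbits of sizes [50, 50, 10, 10, 2, 2, 1].
With 7 cycles on 125 points, sign = (−1)^{125−7} = +1.
The Jacobi symbol (79|125) = +1 (Zolotarev) agrees.

+1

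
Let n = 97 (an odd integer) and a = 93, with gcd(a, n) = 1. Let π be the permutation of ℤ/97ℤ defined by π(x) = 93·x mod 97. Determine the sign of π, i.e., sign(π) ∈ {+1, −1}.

Trace 73: π^k(73) = [73, 96, 4, 81, 64, 35, 54] for k=0..6.
Decompose π into cycles: lengths [24, 24, 24, 24, 1] (5 cycles, including the fixed point 0).
Σ(ℓ_i−1) = 97−5 = 92; sign = (−1)^92 = +1.
Via Zolotarev, sign(π_{93}) = (93|97) = +1.

+1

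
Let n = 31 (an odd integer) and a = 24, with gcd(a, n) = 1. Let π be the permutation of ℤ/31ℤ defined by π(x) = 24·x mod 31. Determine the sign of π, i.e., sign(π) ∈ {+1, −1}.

-1

Orbit of 4 under x↦24x: [4, 3, 10, 23, 25, 11, 16]… (length divides ord_31(24)).
Cycle type of π: 30 + 1; total 2 cycles.
2 cycles on 31: each ℓ→(−1)^(ℓ−1), product (−1)^29 = -1.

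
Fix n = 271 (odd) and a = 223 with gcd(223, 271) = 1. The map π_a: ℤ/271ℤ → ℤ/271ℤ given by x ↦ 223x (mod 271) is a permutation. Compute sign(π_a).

+1

Trace 69: π^k(69) = [69, 211, 170, 241, 85, 256, 178] for k=0..6.
Decompose π into cycles: lengths [135, 135, 1] (3 cycles, including the fixed point 0).
3 cycles on 271: each ℓ→(−1)^(ℓ−1), product (−1)^268 = +1.
Check: (223/271) = +1 by Zolotarev.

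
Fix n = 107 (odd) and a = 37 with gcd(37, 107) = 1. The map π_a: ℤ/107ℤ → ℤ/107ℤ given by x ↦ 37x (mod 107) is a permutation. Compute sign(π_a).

Orbit of 81 under x↦37x: [81, 1, 37, 85, 42, 56, 39]… (length divides ord_107(37)).
3 cycles of lengths [53, 53, 1].
107 − 3 = 104 transpositions; sign(π) = (−1)^104 = +1.

+1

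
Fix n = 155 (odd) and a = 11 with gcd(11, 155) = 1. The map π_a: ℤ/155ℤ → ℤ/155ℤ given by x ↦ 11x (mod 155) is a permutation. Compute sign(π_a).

-1

Start at x=151: 151 → 111 → 136 → 101 → 26 → 131 → 46 → … (one orbit).
The orbit structure of x ↦ 11x mod 155: 10 orbits of sizes [30, 30, 30, 30, 30, 1, 1, 1, 1, 1].
Σ(ℓ_i−1) = 155−10 = 145; sign = (−1)^145 = -1.
Check: (11/155) = -1 by Zolotarev.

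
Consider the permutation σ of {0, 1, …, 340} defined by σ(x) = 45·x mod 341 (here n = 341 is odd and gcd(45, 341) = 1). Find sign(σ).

Start at x=320: 320 → 78 → 100 → 67 → 287 → 298 → 111 → … (one orbit).
Cycle type of π: 15×22 + 1×11; total 33 cycles.
With 33 cycles on 341 points, sign = (−1)^{341−33} = +1.

+1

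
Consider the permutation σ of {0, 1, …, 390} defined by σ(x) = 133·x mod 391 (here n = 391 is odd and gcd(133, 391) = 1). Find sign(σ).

-1

Orbit of 100 under x↦133x: [100, 6, 16, 173, 331, 231, 225]… (length divides ord_391(133)).
6 cycles of lengths [176, 176, 16, 11, 11, 1].
Σ(ℓ_i−1) = 391−6 = 385; sign = (−1)^385 = -1.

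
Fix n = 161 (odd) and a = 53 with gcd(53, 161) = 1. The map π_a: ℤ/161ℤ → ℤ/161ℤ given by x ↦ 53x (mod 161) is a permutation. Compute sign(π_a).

-1

Start at x=85: 85 → 158 → 2 → 106 → 144 → 65 → 64 → … (one orbit).
The orbit structure of x ↦ 53x mod 161: 6 orbits of sizes [66, 66, 22, 3, 3, 1].
161 − 6 = 155 transpositions; sign(π) = (−1)^155 = -1.
Check: (53/161) = -1 by Zolotarev.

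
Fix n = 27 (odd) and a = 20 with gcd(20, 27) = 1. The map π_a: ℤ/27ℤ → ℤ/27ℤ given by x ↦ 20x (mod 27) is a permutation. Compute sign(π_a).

-1

Trace 17: π^k(17) = [17, 16, 23, 1, 20, 22, 8] for k=0..6.
Decompose π into cycles: lengths [18, 6, 2, 1] (4 cycles, including the fixed point 0).
sign(π) = (−1)^{n − #cycles} = (−1)^{27−4} = (−1)^23 = -1.
(20|27)_J = -1 (Zolotarev's lemma cross-check).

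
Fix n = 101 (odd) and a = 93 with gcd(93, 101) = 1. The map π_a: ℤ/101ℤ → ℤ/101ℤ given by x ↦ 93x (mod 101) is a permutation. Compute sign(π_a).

Trace 65: π^k(65) = [65, 86, 19, 50, 4, 69, 54] for k=0..6.
The orbit structure of x ↦ 93x mod 101: 2 orbits of sizes [100, 1].
sign(π) = (−1)^{n − #cycles} = (−1)^{101−2} = (−1)^99 = -1.

-1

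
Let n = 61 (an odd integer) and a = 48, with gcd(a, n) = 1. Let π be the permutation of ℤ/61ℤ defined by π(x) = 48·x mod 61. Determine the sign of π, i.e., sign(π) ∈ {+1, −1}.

+1

Orbit of 47 under x↦48x: [47, 60, 13, 14, 1, 48]… (length divides ord_61(48)).
Cycle lengths of π_48 on ℤ/61ℤ: [6, 6, 6, 6, 6, 6, 6, 6, 6, 6, 1]; 11 cycles in total.
With 11 cycles on 61 points, sign = (−1)^{61−11} = +1.
The Jacobi symbol (48|61) = +1 (Zolotarev) agrees.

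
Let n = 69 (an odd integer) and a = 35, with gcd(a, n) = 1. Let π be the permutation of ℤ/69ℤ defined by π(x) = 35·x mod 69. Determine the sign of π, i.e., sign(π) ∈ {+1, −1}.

-1

Start at x=58: 58 → 29 → 49 → 59 → 64 → 32 → 16 → … (one orbit).
Decompose π into cycles: lengths [22, 22, 11, 11, 2, 1] (6 cycles, including the fixed point 0).
69 − 6 = 63 transpositions; sign(π) = (−1)^63 = -1.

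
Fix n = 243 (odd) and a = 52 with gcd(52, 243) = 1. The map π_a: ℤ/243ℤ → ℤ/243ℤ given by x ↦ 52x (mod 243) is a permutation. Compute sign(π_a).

Trace 88: π^k(88) = [88, 202, 55, 187, 4, 208, 124] for k=0..6.
11 cycles of lengths [81, 81, 27, 27, 9, 9, 3, 3, 1, 1, 1].
11 cycles on 243: each ℓ→(−1)^(ℓ−1), product (−1)^232 = +1.

+1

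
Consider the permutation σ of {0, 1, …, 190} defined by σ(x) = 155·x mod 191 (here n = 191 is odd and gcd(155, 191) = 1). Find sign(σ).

-1

Orbit of 153 under x↦155x: [153, 31, 30, 66, 107, 159, 6]… (length divides ord_191(155)).
Cycle lengths of π_155 on ℤ/191ℤ: [38, 38, 38, 38, 38, 1]; 6 cycles in total.
6 cycles on 191: each ℓ→(−1)^(ℓ−1), product (−1)^185 = -1.
(155|191)_J = -1 (Zolotarev's lemma cross-check).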